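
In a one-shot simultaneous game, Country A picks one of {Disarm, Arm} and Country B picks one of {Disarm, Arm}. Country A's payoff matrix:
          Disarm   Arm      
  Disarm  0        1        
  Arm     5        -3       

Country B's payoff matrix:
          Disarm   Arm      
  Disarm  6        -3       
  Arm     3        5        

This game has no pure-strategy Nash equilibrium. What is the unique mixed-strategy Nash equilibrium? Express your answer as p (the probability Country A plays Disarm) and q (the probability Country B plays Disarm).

p = 2/11, q = 4/9

In a mixed equilibrium Country B is indifferent between Disarm and Arm; this condition fixes p.
  Country B's payoff from Disarm: p·6 + (1−p)·3 = 3p + 3
  Country B's payoff from Arm: p·(-3) + (1−p)·5 = -8p + 5
  3p + 3 = -8p + 5  ⇒  11p = 2  ⇒  p = 2/11.
In a mixed equilibrium Country A is indifferent between Disarm and Arm; this condition fixes q.
  Country A's payoff to Disarm: q·0 + (1−q)·1 = -q + 1
  Country A's payoff to Arm: q·5 + (1−q)·(-3) = 8q - 3
  -q + 1 = 8q - 3  ⇒  -9q = -4  ⇒  q = 4/9.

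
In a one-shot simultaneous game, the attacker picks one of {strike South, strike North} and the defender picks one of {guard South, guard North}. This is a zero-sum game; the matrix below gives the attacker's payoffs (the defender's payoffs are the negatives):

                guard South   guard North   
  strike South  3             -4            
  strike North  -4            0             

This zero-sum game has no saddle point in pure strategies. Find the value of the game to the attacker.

The defender's mix must leave the attacker indifferent between strike South and strike North.
  the attacker's payoff from strike South: q·3 + (1−q)·(-4) = 7q - 4
  the attacker's payoff from strike North: q·(-4) + (1−q)·0 = -4q
  7q - 4 = -4q  ⇒  11q = 4  ⇒  q = 4/11.
The value is the attacker's expected payoff against this mix (using strike South): (4/11)·3 + (7/11)·(-4) = -16/11.

v = -16/11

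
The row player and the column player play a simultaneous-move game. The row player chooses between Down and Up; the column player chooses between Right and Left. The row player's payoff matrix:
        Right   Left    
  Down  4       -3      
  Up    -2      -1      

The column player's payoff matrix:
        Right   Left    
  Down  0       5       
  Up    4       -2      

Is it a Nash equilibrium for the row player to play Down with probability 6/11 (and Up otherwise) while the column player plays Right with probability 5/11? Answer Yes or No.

No

Given the column player's mix q = 5/11, the row player's payoff from Down is 2/11 but from Up is -16/11. The row player strictly prefers Down, so the row player would not mix.
So the proposed profile is not a Nash equilibrium.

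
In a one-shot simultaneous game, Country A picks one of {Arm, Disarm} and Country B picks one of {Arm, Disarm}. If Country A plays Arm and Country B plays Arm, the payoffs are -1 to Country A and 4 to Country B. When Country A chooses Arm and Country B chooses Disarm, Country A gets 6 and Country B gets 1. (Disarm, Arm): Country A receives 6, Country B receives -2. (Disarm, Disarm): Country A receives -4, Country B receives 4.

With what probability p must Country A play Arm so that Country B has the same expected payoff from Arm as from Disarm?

In a mixed equilibrium Country B is indifferent between Arm and Disarm; this condition fixes p.
  Country B's expected payoff from Arm: p·4 + (1−p)·(-2) = 6p - 2
  Country B's expected payoff from Disarm: p·1 + (1−p)·4 = -3p + 4
  6p - 2 = -3p + 4  ⇒  9p = 6  ⇒  p = 2/3.

p = 2/3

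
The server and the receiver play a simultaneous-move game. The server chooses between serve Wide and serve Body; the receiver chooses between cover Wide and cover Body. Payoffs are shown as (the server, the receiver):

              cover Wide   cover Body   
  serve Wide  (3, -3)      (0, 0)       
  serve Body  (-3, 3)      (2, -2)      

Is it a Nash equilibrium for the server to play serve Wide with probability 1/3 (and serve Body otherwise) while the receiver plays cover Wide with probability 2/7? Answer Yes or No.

No

Given the server's mix p = 1/3, the receiver's payoff from cover Wide is 1 but from cover Body is -4/3. The receiver strictly prefers cover Wide, so the receiver would not mix.
So the proposed profile is not a Nash equilibrium.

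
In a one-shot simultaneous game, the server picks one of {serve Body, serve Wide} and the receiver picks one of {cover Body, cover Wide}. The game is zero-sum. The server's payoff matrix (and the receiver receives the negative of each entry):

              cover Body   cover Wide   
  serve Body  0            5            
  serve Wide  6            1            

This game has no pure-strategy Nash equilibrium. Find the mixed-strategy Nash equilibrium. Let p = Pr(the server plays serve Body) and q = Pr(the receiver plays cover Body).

The server's mix must leave the receiver indifferent between cover Body and cover Wide.
  the receiver's expected payoff from cover Body: p·0 + (1−p)·(-6) = 6p - 6
  the receiver's expected payoff from cover Wide: p·(-5) + (1−p)·(-1) = -4p - 1
  6p - 6 = -4p - 1  ⇒  10p = 5  ⇒  p = 1/2.
For the server to be willing to mix, the server must be indifferent between serve Body and serve Wide, which pins down the receiver's mix.
  the server's payoff to serve Body: q·0 + (1−q)·5 = -5q + 5
  the server's payoff to serve Wide: q·6 + (1−q)·1 = 5q + 1
  -5q + 5 = 5q + 1  ⇒  -10q = -4  ⇒  q = 2/5.

p = 1/2, q = 2/5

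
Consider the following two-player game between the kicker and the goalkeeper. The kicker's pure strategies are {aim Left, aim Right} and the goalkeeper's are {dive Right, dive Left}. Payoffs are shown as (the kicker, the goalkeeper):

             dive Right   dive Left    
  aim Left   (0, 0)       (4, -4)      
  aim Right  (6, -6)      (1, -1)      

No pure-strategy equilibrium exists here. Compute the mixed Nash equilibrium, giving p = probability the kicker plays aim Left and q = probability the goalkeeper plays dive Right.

Set the goalkeeper's expected payoff from dive Right equal to that from dive Left:
  the goalkeeper's payoff to dive Right: p·0 + (1−p)·(-6) = 6p - 6
  the goalkeeper's payoff to dive Left: p·(-4) + (1−p)·(-1) = -3p - 1
  6p - 6 = -3p - 1  ⇒  9p = 5  ⇒  p = 5/9.
For the kicker to be willing to mix, the kicker must be indifferent between aim Left and aim Right, which pins down the goalkeeper's mix.
  the kicker's payoff to aim Left: q·0 + (1−q)·4 = -4q + 4
  the kicker's payoff to aim Right: q·6 + (1−q)·1 = 5q + 1
  -4q + 4 = 5q + 1  ⇒  -9q = -3  ⇒  q = 1/3.

p = 5/9, q = 1/3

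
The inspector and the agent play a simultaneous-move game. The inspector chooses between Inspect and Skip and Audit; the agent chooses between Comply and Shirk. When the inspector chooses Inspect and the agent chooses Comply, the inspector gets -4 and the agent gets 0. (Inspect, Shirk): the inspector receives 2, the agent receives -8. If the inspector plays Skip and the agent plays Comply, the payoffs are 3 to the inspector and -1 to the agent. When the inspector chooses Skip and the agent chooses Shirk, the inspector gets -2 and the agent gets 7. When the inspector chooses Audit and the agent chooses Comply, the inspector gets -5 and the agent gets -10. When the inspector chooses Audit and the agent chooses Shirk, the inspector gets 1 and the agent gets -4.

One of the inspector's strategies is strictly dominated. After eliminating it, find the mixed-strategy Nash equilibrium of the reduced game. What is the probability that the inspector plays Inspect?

p = 1/2

The inspector's strategy Audit is strictly dominated by Inspect: -4 > -5 and 2 > 1. Eliminate Audit.
Set the agent's expected payoff from Comply equal to that from Shirk:
  the agent's payoff to Comply: p·0 + (1−p)·(-1) = p - 1
  the agent's payoff to Shirk: p·(-8) + (1−p)·7 = -15p + 7
  p - 1 = -15p + 7  ⇒  16p = 8  ⇒  p = 1/2.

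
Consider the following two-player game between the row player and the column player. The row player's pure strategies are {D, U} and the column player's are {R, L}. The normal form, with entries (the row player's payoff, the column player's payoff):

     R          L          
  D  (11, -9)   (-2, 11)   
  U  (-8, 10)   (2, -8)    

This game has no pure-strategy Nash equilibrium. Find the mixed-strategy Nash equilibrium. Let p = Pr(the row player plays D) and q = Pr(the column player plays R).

The row player's mix must leave the column player indifferent between R and L.
  the column player's payoff from R: p·(-9) + (1−p)·10 = -19p + 10
  the column player's payoff from L: p·11 + (1−p)·(-8) = 19p - 8
  -19p + 10 = 19p - 8  ⇒  -38p = -18  ⇒  p = 9/19.
Set the row player's expected payoff from D equal to that from U:
  the row player's payoff to D: q·11 + (1−q)·(-2) = 13q - 2
  the row player's payoff to U: q·(-8) + (1−q)·2 = -10q + 2
  13q - 2 = -10q + 2  ⇒  23q = 4  ⇒  q = 4/23.

p = 9/19, q = 4/23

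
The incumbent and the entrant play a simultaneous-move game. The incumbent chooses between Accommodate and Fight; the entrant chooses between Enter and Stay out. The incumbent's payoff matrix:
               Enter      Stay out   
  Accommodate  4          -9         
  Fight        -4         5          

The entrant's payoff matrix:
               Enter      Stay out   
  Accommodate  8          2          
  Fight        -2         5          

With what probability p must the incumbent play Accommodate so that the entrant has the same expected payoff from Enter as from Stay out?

p = 7/13

For the entrant to be willing to mix, the entrant must be indifferent between Enter and Stay out, which pins down the incumbent's mix.
  the entrant's payoff from Enter: p·8 + (1−p)·(-2) = 10p - 2
  the entrant's payoff from Stay out: p·2 + (1−p)·5 = -3p + 5
  10p - 2 = -3p + 5  ⇒  13p = 7  ⇒  p = 7/13.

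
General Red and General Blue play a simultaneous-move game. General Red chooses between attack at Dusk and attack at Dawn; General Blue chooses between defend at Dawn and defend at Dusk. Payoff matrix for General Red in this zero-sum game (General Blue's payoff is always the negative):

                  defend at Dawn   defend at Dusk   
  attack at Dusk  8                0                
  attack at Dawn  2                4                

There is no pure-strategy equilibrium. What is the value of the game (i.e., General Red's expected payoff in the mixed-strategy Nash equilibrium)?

Set General Red's expected payoff from attack at Dusk equal to that from attack at Dawn:
  General Red's expected payoff from attack at Dusk: q·8 + (1−q)·0 = 8q
  General Red's expected payoff from attack at Dawn: q·2 + (1−q)·4 = -2q + 4
  8q = -2q + 4  ⇒  10q = 4  ⇒  q = 2/5.
The value is General Red's expected payoff against this mix (using attack at Dusk): (2/5)·8 + (3/5)·0 = 16/5.

v = 16/5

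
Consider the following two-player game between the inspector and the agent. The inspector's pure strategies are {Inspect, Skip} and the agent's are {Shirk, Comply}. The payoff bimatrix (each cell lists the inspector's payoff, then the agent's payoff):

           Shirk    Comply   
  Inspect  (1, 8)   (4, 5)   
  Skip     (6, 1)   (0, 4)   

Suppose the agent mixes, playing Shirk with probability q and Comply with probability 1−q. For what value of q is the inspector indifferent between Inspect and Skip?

Set the inspector's expected payoff from Inspect equal to that from Skip:
  the inspector's payoff from Inspect: q·1 + (1−q)·4 = -3q + 4
  the inspector's payoff from Skip: q·6 + (1−q)·0 = 6q
  -3q + 4 = 6q  ⇒  -9q = -4  ⇒  q = 4/9.

q = 4/9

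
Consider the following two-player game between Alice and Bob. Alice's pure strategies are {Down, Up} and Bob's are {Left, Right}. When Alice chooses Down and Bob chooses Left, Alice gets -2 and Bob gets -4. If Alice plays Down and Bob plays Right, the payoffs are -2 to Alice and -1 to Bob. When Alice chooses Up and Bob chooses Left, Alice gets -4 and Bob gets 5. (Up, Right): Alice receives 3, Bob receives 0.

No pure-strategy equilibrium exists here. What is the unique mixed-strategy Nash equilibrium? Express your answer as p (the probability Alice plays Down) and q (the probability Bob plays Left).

p = 5/8, q = 5/7

Set Bob's expected payoff from Left equal to that from Right:
  Bob's payoff to Left: p·(-4) + (1−p)·5 = -9p + 5
  Bob's payoff to Right: p·(-1) + (1−p)·0 = -p
  -9p + 5 = -p  ⇒  -8p = -5  ⇒  p = 5/8.
Alice's indifference between Down and Up determines Bob's mixing probability q:
  Alice's expected payoff from Down: q·(-2) + (1−q)·(-2) = -2
  Alice's expected payoff from Up: q·(-4) + (1−q)·3 = -7q + 3
  -2 = -7q + 3  ⇒  7q = 5  ⇒  q = 5/7.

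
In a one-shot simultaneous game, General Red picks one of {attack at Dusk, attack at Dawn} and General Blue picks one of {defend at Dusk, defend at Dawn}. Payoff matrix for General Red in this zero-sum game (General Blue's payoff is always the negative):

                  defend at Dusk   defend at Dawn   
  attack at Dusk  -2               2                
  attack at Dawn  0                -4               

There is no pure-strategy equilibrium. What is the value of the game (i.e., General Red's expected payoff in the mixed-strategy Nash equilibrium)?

In a mixed equilibrium General Red is indifferent between attack at Dusk and attack at Dawn; this condition fixes q.
  General Red's payoff to attack at Dusk: q·(-2) + (1−q)·2 = -4q + 2
  General Red's payoff to attack at Dawn: q·0 + (1−q)·(-4) = 4q - 4
  -4q + 2 = 4q - 4  ⇒  -8q = -6  ⇒  q = 3/4.
The value is General Red's expected payoff against this mix (using attack at Dusk): (3/4)·(-2) + (1/4)·2 = -1.

v = -1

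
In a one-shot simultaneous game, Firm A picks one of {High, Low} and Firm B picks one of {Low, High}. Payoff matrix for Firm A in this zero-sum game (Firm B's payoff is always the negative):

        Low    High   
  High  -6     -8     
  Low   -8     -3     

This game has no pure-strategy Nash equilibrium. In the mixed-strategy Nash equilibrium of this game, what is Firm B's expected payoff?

46/7

Set Firm B's expected payoff from Low equal to that from High:
  Firm B's payoff from Low: p·6 + (1−p)·8 = -2p + 8
  Firm B's payoff from High: p·8 + (1−p)·3 = 5p + 3
  -2p + 8 = 5p + 3  ⇒  -7p = -5  ⇒  p = 5/7.
At equilibrium Firm B is indifferent across columns, so Firm B's payoff equals the payoff from Low: (5/7)·6 + (2/7)·8 = 46/7.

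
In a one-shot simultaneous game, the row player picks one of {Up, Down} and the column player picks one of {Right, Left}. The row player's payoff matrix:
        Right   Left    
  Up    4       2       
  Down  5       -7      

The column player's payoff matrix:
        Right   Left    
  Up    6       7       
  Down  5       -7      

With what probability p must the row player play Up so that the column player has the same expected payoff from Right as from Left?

p = 12/13

Set the column player's expected payoff from Right equal to that from Left:
  the column player's payoff to Right: p·6 + (1−p)·5 = p + 5
  the column player's payoff to Left: p·7 + (1−p)·(-7) = 14p - 7
  p + 5 = 14p - 7  ⇒  -13p = -12  ⇒  p = 12/13.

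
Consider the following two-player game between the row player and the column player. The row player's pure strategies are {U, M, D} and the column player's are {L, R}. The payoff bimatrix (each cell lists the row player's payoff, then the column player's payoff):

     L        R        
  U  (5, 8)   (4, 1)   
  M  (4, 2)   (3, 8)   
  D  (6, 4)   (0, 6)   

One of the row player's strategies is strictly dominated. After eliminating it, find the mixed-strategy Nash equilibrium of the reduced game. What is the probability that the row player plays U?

The row player's strategy M is strictly dominated by U: 5 > 4 and 4 > 3. Eliminate M.
Set the column player's expected payoff from L equal to that from R:
  the column player's payoff from L: p·8 + (1−p)·4 = 4p + 4
  the column player's payoff from R: p·1 + (1−p)·6 = -5p + 6
  4p + 4 = -5p + 6  ⇒  9p = 2  ⇒  p = 2/9.

p = 2/9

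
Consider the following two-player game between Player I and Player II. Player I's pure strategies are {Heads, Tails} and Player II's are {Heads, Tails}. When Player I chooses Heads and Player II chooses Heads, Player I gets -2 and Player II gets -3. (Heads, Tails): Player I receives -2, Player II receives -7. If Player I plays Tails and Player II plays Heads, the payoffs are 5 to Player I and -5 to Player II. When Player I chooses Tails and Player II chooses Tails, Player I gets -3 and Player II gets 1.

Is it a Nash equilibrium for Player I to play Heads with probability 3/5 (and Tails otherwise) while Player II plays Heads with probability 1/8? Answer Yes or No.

Check Player II's indifference given Player I's mix p = 3/5:
  payoff from Heads = -19/5; payoff from Tails = -19/5 — equal.
Check Player I's indifference given Player II's mix q = 1/8:
  payoff from Heads = -2; payoff from Tails = -2 — equal.
Both players are indifferent, so neither can profitably deviate.

Yes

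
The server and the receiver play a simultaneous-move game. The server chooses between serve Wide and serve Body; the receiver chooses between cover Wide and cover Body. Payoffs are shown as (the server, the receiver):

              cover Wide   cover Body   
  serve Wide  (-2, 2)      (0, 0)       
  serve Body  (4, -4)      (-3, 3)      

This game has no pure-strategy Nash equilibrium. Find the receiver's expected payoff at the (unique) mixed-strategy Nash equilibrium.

In a mixed equilibrium the receiver is indifferent between cover Wide and cover Body; this condition fixes p.
  the receiver's payoff to cover Wide: p·2 + (1−p)·(-4) = 6p - 4
  the receiver's payoff to cover Body: p·0 + (1−p)·3 = -3p + 3
  6p - 4 = -3p + 3  ⇒  9p = 7  ⇒  p = 7/9.
At equilibrium the receiver is indifferent across columns, so the receiver's payoff equals the payoff from cover Wide: (7/9)·2 + (2/9)·(-4) = 2/3.

2/3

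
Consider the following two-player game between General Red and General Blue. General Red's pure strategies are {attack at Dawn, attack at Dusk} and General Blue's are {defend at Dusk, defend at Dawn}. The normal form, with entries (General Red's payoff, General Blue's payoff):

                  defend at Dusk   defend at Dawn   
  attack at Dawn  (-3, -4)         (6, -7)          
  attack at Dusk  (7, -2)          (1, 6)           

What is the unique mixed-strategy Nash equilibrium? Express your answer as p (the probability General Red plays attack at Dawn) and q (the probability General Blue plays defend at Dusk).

p = 8/11, q = 1/3

In a mixed equilibrium General Blue is indifferent between defend at Dusk and defend at Dawn; this condition fixes p.
  General Blue's expected payoff from defend at Dusk: p·(-4) + (1−p)·(-2) = -2p - 2
  General Blue's expected payoff from defend at Dawn: p·(-7) + (1−p)·6 = -13p + 6
  -2p - 2 = -13p + 6  ⇒  11p = 8  ⇒  p = 8/11.
In a mixed equilibrium General Red is indifferent between attack at Dawn and attack at Dusk; this condition fixes q.
  General Red's payoff to attack at Dawn: q·(-3) + (1−q)·6 = -9q + 6
  General Red's payoff to attack at Dusk: q·7 + (1−q)·1 = 6q + 1
  -9q + 6 = 6q + 1  ⇒  -15q = -5  ⇒  q = 1/3.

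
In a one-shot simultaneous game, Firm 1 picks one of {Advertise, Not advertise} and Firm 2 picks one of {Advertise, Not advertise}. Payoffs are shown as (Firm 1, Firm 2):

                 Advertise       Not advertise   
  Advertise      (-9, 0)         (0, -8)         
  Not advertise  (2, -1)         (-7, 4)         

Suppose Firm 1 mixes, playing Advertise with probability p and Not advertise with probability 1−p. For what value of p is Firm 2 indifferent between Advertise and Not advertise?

Firm 1's mix must leave Firm 2 indifferent between Advertise and Not advertise.
  Firm 2's expected payoff from Advertise: p·0 + (1−p)·(-1) = p - 1
  Firm 2's expected payoff from Not advertise: p·(-8) + (1−p)·4 = -12p + 4
  p - 1 = -12p + 4  ⇒  13p = 5  ⇒  p = 5/13.

p = 5/13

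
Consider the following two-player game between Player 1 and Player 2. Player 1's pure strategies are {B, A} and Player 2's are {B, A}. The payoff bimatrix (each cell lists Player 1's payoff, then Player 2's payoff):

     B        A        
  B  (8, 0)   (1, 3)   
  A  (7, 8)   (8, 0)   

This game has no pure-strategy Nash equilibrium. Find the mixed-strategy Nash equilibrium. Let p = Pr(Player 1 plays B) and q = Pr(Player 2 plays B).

p = 8/11, q = 7/8

For Player 2 to be willing to mix, Player 2 must be indifferent between B and A, which pins down Player 1's mix.
  Player 2's expected payoff from B: p·0 + (1−p)·8 = -8p + 8
  Player 2's expected payoff from A: p·3 + (1−p)·0 = 3p
  -8p + 8 = 3p  ⇒  -11p = -8  ⇒  p = 8/11.
Player 2's mix must leave Player 1 indifferent between B and A.
  Player 1's payoff to B: q·8 + (1−q)·1 = 7q + 1
  Player 1's payoff to A: q·7 + (1−q)·8 = -q + 8
  7q + 1 = -q + 8  ⇒  8q = 7  ⇒  q = 7/8.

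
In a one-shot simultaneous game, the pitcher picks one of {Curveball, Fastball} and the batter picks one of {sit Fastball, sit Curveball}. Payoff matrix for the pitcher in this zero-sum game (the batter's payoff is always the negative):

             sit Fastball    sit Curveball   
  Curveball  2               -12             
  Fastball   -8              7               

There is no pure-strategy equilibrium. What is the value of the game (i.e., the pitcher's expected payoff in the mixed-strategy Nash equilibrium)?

Set the pitcher's expected payoff from Curveball equal to that from Fastball:
  the pitcher's payoff from Curveball: q·2 + (1−q)·(-12) = 14q - 12
  the pitcher's payoff from Fastball: q·(-8) + (1−q)·7 = -15q + 7
  14q - 12 = -15q + 7  ⇒  29q = 19  ⇒  q = 19/29.
The value is the pitcher's expected payoff against this mix (using Curveball): (19/29)·2 + (10/29)·(-12) = -82/29.

v = -82/29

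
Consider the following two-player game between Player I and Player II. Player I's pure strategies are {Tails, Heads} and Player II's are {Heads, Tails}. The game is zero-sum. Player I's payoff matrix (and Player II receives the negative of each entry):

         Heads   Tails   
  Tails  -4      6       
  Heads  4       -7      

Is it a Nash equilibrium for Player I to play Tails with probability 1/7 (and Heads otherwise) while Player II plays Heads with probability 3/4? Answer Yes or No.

No

Given Player I's mix p = 1/7, Player II's payoff from Heads is -20/7 but from Tails is 36/7. Player II strictly prefers Tails, so Player II would not mix.
So the proposed profile is not a Nash equilibrium.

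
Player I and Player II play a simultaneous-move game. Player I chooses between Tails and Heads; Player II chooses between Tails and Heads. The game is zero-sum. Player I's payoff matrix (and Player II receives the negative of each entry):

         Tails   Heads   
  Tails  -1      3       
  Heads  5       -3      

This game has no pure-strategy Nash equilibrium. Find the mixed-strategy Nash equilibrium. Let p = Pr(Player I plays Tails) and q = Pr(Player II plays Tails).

Set Player II's expected payoff from Tails equal to that from Heads:
  Player II's payoff to Tails: p·1 + (1−p)·(-5) = 6p - 5
  Player II's payoff to Heads: p·(-3) + (1−p)·3 = -6p + 3
  6p - 5 = -6p + 3  ⇒  12p = 8  ⇒  p = 2/3.
Player I's indifference between Tails and Heads determines Player II's mixing probability q:
  Player I's payoff from Tails: q·(-1) + (1−q)·3 = -4q + 3
  Player I's payoff from Heads: q·5 + (1−q)·(-3) = 8q - 3
  -4q + 3 = 8q - 3  ⇒  -12q = -6  ⇒  q = 1/2.

p = 2/3, q = 1/2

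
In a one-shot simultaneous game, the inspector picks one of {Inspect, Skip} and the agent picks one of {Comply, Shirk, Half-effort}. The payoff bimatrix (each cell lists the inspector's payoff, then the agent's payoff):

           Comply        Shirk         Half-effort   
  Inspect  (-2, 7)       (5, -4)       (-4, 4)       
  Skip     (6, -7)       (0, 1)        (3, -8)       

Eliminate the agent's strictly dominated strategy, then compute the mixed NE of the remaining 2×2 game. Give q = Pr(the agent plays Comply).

q = 5/13

The agent's strategy Half-effort is strictly dominated by Comply: 7 > 4 and -7 > -8. Eliminate Half-effort.
The agent's mix must leave the inspector indifferent between Inspect and Skip.
  the inspector's payoff from Inspect: q·(-2) + (1−q)·5 = -7q + 5
  the inspector's payoff from Skip: q·6 + (1−q)·0 = 6q
  -7q + 5 = 6q  ⇒  -13q = -5  ⇒  q = 5/13.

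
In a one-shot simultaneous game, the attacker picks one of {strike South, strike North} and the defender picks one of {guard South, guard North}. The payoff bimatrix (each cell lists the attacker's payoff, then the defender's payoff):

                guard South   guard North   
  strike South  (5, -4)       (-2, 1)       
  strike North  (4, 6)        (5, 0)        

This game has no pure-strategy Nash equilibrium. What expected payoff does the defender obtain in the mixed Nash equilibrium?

6/11

Set the defender's expected payoff from guard South equal to that from guard North:
  the defender's expected payoff from guard South: p·(-4) + (1−p)·6 = -10p + 6
  the defender's expected payoff from guard North: p·1 + (1−p)·0 = p
  -10p + 6 = p  ⇒  -11p = -6  ⇒  p = 6/11.
At equilibrium the defender is indifferent across columns, so the defender's payoff equals the payoff from guard South: (6/11)·(-4) + (5/11)·6 = 6/11.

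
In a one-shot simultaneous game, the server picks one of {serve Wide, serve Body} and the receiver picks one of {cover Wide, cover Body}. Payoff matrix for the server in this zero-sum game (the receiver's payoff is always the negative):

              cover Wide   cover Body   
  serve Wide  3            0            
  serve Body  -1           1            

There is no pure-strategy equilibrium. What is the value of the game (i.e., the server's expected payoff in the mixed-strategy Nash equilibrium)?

The server's indifference between serve Wide and serve Body determines the receiver's mixing probability q:
  the server's payoff to serve Wide: q·3 + (1−q)·0 = 3q
  the server's payoff to serve Body: q·(-1) + (1−q)·1 = -2q + 1
  3q = -2q + 1  ⇒  5q = 1  ⇒  q = 1/5.
The value is the server's expected payoff against this mix (using serve Wide): (1/5)·3 + (4/5)·0 = 3/5.

v = 3/5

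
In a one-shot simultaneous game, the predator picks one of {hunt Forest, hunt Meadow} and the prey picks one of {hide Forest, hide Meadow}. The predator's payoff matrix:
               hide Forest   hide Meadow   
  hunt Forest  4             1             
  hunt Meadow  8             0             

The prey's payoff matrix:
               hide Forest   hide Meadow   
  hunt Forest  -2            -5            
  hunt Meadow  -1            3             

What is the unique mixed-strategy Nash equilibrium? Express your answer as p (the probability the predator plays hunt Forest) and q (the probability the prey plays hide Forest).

In a mixed equilibrium the prey is indifferent between hide Forest and hide Meadow; this condition fixes p.
  the prey's expected payoff from hide Forest: p·(-2) + (1−p)·(-1) = -p - 1
  the prey's expected payoff from hide Meadow: p·(-5) + (1−p)·3 = -8p + 3
  -p - 1 = -8p + 3  ⇒  7p = 4  ⇒  p = 4/7.
Set the predator's expected payoff from hunt Forest equal to that from hunt Meadow:
  the predator's expected payoff from hunt Forest: q·4 + (1−q)·1 = 3q + 1
  the predator's expected payoff from hunt Meadow: q·8 + (1−q)·0 = 8q
  3q + 1 = 8q  ⇒  -5q = -1  ⇒  q = 1/5.

p = 4/7, q = 1/5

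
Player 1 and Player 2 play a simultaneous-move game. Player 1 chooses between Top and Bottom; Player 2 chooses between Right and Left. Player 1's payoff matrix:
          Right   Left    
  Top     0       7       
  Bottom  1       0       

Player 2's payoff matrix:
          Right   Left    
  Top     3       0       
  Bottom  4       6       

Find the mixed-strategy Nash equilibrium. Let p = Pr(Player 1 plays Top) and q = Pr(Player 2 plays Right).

In a mixed equilibrium Player 2 is indifferent between Right and Left; this condition fixes p.
  Player 2's payoff to Right: p·3 + (1−p)·4 = -p + 4
  Player 2's payoff to Left: p·0 + (1−p)·6 = -6p + 6
  -p + 4 = -6p + 6  ⇒  5p = 2  ⇒  p = 2/5.
Player 1's indifference between Top and Bottom determines Player 2's mixing probability q:
  Player 1's payoff to Top: q·0 + (1−q)·7 = -7q + 7
  Player 1's payoff to Bottom: q·1 + (1−q)·0 = q
  -7q + 7 = q  ⇒  -8q = -7  ⇒  q = 7/8.

p = 2/5, q = 7/8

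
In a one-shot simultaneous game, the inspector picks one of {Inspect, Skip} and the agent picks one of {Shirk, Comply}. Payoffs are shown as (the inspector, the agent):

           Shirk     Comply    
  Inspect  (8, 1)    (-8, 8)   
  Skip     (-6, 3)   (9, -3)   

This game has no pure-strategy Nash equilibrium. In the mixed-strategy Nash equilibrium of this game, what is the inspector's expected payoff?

Set the inspector's expected payoff from Inspect equal to that from Skip:
  the inspector's expected payoff from Inspect: q·8 + (1−q)·(-8) = 16q - 8
  the inspector's expected payoff from Skip: q·(-6) + (1−q)·9 = -15q + 9
  16q - 8 = -15q + 9  ⇒  31q = 17  ⇒  q = 17/31.
At equilibrium the inspector is indifferent across rows, so the inspector's payoff equals the payoff from Inspect: (17/31)·8 + (14/31)·(-8) = 24/31.

24/31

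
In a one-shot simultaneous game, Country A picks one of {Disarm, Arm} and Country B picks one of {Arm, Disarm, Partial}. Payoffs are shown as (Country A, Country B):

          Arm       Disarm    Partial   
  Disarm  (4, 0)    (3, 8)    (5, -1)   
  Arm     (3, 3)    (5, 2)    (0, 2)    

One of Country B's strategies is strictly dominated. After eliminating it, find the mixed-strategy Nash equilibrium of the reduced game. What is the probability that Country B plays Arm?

Country B's strategy Partial is strictly dominated by Arm: 0 > -1 and 3 > 2. Eliminate Partial.
For Country A to be willing to mix, Country A must be indifferent between Disarm and Arm, which pins down Country B's mix.
  Country A's payoff to Disarm: q·4 + (1−q)·3 = q + 3
  Country A's payoff to Arm: q·3 + (1−q)·5 = -2q + 5
  q + 3 = -2q + 5  ⇒  3q = 2  ⇒  q = 2/3.

q = 2/3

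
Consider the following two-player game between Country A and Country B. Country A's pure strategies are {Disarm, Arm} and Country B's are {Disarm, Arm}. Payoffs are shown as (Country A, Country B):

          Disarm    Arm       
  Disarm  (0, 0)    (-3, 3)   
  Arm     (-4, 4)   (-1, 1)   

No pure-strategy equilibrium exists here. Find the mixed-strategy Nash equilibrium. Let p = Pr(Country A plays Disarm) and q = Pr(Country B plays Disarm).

Country B's indifference between Disarm and Arm determines Country A's mixing probability p:
  Country B's expected payoff from Disarm: p·0 + (1−p)·4 = -4p + 4
  Country B's expected payoff from Arm: p·3 + (1−p)·1 = 2p + 1
  -4p + 4 = 2p + 1  ⇒  -6p = -3  ⇒  p = 1/2.
In a mixed equilibrium Country A is indifferent between Disarm and Arm; this condition fixes q.
  Country A's payoff to Disarm: q·0 + (1−q)·(-3) = 3q - 3
  Country A's payoff to Arm: q·(-4) + (1−q)·(-1) = -3q - 1
  3q - 3 = -3q - 1  ⇒  6q = 2  ⇒  q = 1/3.

p = 1/2, q = 1/3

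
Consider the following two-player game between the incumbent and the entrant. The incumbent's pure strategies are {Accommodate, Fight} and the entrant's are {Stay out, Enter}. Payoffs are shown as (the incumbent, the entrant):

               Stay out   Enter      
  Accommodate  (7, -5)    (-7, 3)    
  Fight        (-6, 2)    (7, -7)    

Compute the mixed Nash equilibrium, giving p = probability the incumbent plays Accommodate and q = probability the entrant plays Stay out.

p = 9/17, q = 14/27

Set the entrant's expected payoff from Stay out equal to that from Enter:
  the entrant's expected payoff from Stay out: p·(-5) + (1−p)·2 = -7p + 2
  the entrant's expected payoff from Enter: p·3 + (1−p)·(-7) = 10p - 7
  -7p + 2 = 10p - 7  ⇒  -17p = -9  ⇒  p = 9/17.
The entrant's mix must leave the incumbent indifferent between Accommodate and Fight.
  the incumbent's expected payoff from Accommodate: q·7 + (1−q)·(-7) = 14q - 7
  the incumbent's expected payoff from Fight: q·(-6) + (1−q)·7 = -13q + 7
  14q - 7 = -13q + 7  ⇒  27q = 14  ⇒  q = 14/27.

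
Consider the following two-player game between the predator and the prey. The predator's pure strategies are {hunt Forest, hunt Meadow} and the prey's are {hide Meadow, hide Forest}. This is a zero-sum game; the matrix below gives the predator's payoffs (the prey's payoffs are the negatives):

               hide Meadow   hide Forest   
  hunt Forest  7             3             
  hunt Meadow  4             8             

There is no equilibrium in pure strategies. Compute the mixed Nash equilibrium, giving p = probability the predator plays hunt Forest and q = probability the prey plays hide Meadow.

For the prey to be willing to mix, the prey must be indifferent between hide Meadow and hide Forest, which pins down the predator's mix.
  the prey's payoff from hide Meadow: p·(-7) + (1−p)·(-4) = -3p - 4
  the prey's payoff from hide Forest: p·(-3) + (1−p)·(-8) = 5p - 8
  -3p - 4 = 5p - 8  ⇒  -8p = -4  ⇒  p = 1/2.
The predator's indifference between hunt Forest and hunt Meadow determines the prey's mixing probability q:
  the predator's payoff to hunt Forest: q·7 + (1−q)·3 = 4q + 3
  the predator's payoff to hunt Meadow: q·4 + (1−q)·8 = -4q + 8
  4q + 3 = -4q + 8  ⇒  8q = 5  ⇒  q = 5/8.

p = 1/2, q = 5/8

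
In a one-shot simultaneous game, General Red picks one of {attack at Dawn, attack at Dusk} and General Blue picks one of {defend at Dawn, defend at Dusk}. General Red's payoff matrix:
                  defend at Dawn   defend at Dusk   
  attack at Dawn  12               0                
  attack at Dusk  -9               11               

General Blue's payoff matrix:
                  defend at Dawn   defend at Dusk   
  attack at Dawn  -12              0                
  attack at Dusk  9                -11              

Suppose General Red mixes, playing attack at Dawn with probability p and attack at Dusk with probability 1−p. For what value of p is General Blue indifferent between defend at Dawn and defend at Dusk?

In a mixed equilibrium General Blue is indifferent between defend at Dawn and defend at Dusk; this condition fixes p.
  General Blue's payoff to defend at Dawn: p·(-12) + (1−p)·9 = -21p + 9
  General Blue's payoff to defend at Dusk: p·0 + (1−p)·(-11) = 11p - 11
  -21p + 9 = 11p - 11  ⇒  -32p = -20  ⇒  p = 5/8.

p = 5/8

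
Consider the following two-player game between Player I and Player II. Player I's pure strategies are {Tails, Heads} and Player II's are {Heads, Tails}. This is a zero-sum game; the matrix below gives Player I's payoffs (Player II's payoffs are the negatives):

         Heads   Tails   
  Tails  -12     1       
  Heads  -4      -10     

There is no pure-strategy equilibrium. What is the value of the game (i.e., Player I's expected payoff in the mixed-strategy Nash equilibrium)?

Player II's mix must leave Player I indifferent between Tails and Heads.
  Player I's expected payoff from Tails: q·(-12) + (1−q)·1 = -13q + 1
  Player I's expected payoff from Heads: q·(-4) + (1−q)·(-10) = 6q - 10
  -13q + 1 = 6q - 10  ⇒  -19q = -11  ⇒  q = 11/19.
The value is Player I's expected payoff against this mix (using Tails): (11/19)·(-12) + (8/19)·1 = -124/19.

v = -124/19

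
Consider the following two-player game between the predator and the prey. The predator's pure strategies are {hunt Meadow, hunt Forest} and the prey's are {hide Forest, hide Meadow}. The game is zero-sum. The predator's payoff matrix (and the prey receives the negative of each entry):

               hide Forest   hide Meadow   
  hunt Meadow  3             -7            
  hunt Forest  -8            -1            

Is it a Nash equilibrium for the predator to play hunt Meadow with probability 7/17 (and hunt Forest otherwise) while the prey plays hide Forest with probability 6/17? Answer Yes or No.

Check the prey's indifference given the predator's mix p = 7/17:
  payoff from hide Forest = 59/17; payoff from hide Meadow = 59/17 — equal.
Check the predator's indifference given the prey's mix q = 6/17:
  payoff from hunt Meadow = -59/17; payoff from hunt Forest = -59/17 — equal.
Both players are indifferent, so neither can profitably deviate.

Yes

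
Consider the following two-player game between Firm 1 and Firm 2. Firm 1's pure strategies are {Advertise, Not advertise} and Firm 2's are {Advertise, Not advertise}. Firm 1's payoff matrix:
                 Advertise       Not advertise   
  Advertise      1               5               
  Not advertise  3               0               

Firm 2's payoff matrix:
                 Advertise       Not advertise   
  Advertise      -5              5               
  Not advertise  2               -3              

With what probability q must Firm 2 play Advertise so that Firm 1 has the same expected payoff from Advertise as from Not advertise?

q = 5/7

Firm 2's mix must leave Firm 1 indifferent between Advertise and Not advertise.
  Firm 1's payoff from Advertise: q·1 + (1−q)·5 = -4q + 5
  Firm 1's payoff from Not advertise: q·3 + (1−q)·0 = 3q
  -4q + 5 = 3q  ⇒  -7q = -5  ⇒  q = 5/7.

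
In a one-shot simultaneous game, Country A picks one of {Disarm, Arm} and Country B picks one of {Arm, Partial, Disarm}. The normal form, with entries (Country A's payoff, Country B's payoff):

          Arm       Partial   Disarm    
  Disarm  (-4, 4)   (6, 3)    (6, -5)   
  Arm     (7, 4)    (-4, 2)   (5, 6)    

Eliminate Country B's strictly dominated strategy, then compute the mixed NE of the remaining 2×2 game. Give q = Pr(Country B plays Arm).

q = 1/12

Country B's strategy Partial is strictly dominated by Arm: 4 > 3 and 4 > 2. Eliminate Partial.
Country B's mix must leave Country A indifferent between Disarm and Arm.
  Country A's expected payoff from Disarm: q·(-4) + (1−q)·6 = -10q + 6
  Country A's expected payoff from Arm: q·7 + (1−q)·5 = 2q + 5
  -10q + 6 = 2q + 5  ⇒  -12q = -1  ⇒  q = 1/12.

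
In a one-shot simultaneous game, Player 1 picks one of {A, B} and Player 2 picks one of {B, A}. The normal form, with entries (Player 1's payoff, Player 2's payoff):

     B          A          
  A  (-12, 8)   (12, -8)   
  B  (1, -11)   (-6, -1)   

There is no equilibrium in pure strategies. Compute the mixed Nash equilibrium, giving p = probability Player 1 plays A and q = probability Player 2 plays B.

p = 5/13, q = 18/31

Set Player 2's expected payoff from B equal to that from A:
  Player 2's expected payoff from B: p·8 + (1−p)·(-11) = 19p - 11
  Player 2's expected payoff from A: p·(-8) + (1−p)·(-1) = -7p - 1
  19p - 11 = -7p - 1  ⇒  26p = 10  ⇒  p = 5/13.
Player 1's indifference between A and B determines Player 2's mixing probability q:
  Player 1's payoff to A: q·(-12) + (1−q)·12 = -24q + 12
  Player 1's payoff to B: q·1 + (1−q)·(-6) = 7q - 6
  -24q + 12 = 7q - 6  ⇒  -31q = -18  ⇒  q = 18/31.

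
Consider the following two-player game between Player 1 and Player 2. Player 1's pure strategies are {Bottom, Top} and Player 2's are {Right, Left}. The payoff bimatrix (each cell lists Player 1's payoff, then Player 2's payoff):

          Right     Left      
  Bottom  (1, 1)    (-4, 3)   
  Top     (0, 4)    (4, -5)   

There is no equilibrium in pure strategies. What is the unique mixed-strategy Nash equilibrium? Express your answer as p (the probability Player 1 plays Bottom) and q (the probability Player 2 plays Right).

Player 1's mix must leave Player 2 indifferent between Right and Left.
  Player 2's payoff to Right: p·1 + (1−p)·4 = -3p + 4
  Player 2's payoff to Left: p·3 + (1−p)·(-5) = 8p - 5
  -3p + 4 = 8p - 5  ⇒  -11p = -9  ⇒  p = 9/11.
For Player 1 to be willing to mix, Player 1 must be indifferent between Bottom and Top, which pins down Player 2's mix.
  Player 1's payoff from Bottom: q·1 + (1−q)·(-4) = 5q - 4
  Player 1's payoff from Top: q·0 + (1−q)·4 = -4q + 4
  5q - 4 = -4q + 4  ⇒  9q = 8  ⇒  q = 8/9.

p = 9/11, q = 8/9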